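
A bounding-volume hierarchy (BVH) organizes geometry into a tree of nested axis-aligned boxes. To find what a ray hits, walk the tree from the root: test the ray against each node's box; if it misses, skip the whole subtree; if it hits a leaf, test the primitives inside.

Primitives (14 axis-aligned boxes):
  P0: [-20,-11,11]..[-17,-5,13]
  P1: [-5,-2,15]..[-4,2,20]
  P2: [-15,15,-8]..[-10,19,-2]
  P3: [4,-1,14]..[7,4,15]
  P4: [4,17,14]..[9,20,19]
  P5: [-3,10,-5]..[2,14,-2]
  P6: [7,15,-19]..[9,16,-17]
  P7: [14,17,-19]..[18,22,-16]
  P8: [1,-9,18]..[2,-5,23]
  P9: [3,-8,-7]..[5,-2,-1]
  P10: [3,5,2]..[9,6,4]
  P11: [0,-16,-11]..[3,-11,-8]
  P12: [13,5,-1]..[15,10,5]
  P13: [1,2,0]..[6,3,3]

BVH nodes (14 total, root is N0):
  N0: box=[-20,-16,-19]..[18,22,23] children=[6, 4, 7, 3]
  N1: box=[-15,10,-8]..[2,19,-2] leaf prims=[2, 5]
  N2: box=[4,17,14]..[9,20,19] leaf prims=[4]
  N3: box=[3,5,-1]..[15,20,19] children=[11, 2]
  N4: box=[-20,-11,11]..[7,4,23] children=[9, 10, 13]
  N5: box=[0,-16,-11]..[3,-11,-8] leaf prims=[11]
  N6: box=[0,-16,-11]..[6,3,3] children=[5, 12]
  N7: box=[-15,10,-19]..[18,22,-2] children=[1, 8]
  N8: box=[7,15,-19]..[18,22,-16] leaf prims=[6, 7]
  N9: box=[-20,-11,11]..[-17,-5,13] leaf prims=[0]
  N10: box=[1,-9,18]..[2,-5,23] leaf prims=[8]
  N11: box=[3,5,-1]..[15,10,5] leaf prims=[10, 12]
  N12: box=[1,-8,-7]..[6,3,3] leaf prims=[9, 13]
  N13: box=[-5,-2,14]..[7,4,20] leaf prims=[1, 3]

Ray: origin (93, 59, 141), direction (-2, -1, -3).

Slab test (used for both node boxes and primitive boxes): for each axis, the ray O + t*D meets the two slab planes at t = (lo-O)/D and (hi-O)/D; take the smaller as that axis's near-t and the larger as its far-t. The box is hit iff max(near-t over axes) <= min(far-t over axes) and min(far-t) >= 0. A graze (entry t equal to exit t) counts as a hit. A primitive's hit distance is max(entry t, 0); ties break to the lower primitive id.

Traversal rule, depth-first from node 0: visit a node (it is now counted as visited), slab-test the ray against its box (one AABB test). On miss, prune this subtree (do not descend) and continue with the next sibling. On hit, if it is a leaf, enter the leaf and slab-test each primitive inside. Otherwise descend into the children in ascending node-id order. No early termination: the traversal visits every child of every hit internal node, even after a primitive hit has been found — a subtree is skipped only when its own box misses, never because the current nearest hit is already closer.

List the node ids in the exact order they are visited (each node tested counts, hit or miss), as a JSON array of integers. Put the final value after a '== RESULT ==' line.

Trace the traversal:
N0 x:[75/2,113/2] y:[37,75] z:[118/3,160/3] -> hit [118/3,160/3], descend [3, 4, 6, 7]
  N3 x:[39,45] y:[39,54] z:[122/3,142/3] -> hit [122/3,45], descend [2, 11]
    N2 x:[42,89/2] y:[39,42] z:[122/3,127/3] -> hit [42,42] leaf, test {P4@t=42}
    N11 x:[39,45] y:[49,54] z:[136/3,142/3] -> miss, prune
  N4 x:[43,113/2] y:[55,70] z:[118/3,130/3] -> miss, prune
  N6 x:[87/2,93/2] y:[56,75] z:[46,152/3] -> miss, prune
  N7 x:[75/2,54] y:[37,49] z:[143/3,160/3] -> hit [143/3,49], descend [1, 8]
    N1 x:[91/2,54] y:[40,49] z:[143/3,149/3] -> hit [143/3,49] leaf, test {P2(miss), P5@t=143/3}
    N8 x:[75/2,43] y:[37,44] z:[157/3,160/3] -> miss, prune

Visited [0, 3, 2, 11, 4, 6, 7, 1, 8]. Tests: 9 box, 2 leaf. Nearest: P4.

== RESULT ==
[0, 3, 2, 11, 4, 6, 7, 1, 8]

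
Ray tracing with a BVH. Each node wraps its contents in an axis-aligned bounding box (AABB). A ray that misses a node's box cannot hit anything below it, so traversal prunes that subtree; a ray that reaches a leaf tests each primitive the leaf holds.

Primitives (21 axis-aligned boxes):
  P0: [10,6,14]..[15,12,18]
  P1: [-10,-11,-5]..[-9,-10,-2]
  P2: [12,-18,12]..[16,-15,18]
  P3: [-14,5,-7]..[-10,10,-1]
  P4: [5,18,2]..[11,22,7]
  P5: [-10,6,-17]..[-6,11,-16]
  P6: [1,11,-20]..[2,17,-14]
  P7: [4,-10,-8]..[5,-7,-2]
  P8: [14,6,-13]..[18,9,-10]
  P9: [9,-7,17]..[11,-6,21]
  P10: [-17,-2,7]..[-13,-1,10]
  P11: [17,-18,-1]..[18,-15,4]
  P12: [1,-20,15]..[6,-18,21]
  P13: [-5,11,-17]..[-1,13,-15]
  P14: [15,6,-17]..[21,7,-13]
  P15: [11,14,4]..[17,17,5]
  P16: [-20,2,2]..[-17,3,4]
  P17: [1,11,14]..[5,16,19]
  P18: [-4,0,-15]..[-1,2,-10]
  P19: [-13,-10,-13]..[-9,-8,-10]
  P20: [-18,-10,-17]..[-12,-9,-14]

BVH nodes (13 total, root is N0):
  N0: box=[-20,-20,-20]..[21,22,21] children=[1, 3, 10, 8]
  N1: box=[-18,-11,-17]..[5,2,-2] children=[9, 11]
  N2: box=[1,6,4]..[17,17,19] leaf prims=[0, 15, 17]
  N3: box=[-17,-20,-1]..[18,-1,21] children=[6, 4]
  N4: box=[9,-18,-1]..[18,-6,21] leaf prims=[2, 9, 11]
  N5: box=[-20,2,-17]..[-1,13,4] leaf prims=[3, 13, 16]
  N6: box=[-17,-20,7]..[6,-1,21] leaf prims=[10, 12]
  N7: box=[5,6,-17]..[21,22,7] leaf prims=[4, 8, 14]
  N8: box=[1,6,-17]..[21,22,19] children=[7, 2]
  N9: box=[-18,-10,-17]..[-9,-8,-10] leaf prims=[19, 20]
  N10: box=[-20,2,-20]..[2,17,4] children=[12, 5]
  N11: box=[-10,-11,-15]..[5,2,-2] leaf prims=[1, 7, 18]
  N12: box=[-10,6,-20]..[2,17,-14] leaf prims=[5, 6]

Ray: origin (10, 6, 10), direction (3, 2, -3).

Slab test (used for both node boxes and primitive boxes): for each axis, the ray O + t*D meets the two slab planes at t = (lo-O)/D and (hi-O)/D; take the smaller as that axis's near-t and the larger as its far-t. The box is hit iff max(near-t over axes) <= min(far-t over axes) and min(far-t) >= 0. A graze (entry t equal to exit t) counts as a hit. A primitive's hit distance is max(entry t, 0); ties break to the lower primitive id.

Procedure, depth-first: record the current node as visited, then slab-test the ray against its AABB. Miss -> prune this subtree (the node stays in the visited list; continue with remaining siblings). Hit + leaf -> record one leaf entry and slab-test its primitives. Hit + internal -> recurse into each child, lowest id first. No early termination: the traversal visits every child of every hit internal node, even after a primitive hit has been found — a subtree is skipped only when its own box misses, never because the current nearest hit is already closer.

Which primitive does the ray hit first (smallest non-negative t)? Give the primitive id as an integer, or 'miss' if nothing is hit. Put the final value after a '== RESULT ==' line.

Traverse from the root:
N0 x:[-10,11/3] y:[-13,8] z:[-11/3,10] -> hit [-11/3,11/3], descend [1, 3, 8, 10]
  N1 x:[-28/3,-5/3] y:[-17/2,-2] z:[4,9] -> miss, prune
  N3 x:[-9,8/3] y:[-13,-7/2] z:[-11/3,11/3] -> miss, prune
  N8 x:[-3,11/3] y:[0,8] z:[-3,9] -> hit [0,11/3], descend [2, 7]
    N2 x:[-3,7/3] y:[0,11/2] z:[-3,2] -> hit [0,2] leaf, test {P0(miss), P15(miss), P17(miss)}
    N7 x:[-5/3,11/3] y:[0,8] z:[1,9] -> hit [1,11/3] leaf, test {P4(miss), P8(miss), P14(miss)}
  N10 x:[-10,-8/3] y:[-2,11/2] z:[2,10] -> miss, prune

order=[0, 1, 3, 8, 2, 7, 10]  |boxes|=7  |leaves|=2  hit=miss

== RESULT ==
miss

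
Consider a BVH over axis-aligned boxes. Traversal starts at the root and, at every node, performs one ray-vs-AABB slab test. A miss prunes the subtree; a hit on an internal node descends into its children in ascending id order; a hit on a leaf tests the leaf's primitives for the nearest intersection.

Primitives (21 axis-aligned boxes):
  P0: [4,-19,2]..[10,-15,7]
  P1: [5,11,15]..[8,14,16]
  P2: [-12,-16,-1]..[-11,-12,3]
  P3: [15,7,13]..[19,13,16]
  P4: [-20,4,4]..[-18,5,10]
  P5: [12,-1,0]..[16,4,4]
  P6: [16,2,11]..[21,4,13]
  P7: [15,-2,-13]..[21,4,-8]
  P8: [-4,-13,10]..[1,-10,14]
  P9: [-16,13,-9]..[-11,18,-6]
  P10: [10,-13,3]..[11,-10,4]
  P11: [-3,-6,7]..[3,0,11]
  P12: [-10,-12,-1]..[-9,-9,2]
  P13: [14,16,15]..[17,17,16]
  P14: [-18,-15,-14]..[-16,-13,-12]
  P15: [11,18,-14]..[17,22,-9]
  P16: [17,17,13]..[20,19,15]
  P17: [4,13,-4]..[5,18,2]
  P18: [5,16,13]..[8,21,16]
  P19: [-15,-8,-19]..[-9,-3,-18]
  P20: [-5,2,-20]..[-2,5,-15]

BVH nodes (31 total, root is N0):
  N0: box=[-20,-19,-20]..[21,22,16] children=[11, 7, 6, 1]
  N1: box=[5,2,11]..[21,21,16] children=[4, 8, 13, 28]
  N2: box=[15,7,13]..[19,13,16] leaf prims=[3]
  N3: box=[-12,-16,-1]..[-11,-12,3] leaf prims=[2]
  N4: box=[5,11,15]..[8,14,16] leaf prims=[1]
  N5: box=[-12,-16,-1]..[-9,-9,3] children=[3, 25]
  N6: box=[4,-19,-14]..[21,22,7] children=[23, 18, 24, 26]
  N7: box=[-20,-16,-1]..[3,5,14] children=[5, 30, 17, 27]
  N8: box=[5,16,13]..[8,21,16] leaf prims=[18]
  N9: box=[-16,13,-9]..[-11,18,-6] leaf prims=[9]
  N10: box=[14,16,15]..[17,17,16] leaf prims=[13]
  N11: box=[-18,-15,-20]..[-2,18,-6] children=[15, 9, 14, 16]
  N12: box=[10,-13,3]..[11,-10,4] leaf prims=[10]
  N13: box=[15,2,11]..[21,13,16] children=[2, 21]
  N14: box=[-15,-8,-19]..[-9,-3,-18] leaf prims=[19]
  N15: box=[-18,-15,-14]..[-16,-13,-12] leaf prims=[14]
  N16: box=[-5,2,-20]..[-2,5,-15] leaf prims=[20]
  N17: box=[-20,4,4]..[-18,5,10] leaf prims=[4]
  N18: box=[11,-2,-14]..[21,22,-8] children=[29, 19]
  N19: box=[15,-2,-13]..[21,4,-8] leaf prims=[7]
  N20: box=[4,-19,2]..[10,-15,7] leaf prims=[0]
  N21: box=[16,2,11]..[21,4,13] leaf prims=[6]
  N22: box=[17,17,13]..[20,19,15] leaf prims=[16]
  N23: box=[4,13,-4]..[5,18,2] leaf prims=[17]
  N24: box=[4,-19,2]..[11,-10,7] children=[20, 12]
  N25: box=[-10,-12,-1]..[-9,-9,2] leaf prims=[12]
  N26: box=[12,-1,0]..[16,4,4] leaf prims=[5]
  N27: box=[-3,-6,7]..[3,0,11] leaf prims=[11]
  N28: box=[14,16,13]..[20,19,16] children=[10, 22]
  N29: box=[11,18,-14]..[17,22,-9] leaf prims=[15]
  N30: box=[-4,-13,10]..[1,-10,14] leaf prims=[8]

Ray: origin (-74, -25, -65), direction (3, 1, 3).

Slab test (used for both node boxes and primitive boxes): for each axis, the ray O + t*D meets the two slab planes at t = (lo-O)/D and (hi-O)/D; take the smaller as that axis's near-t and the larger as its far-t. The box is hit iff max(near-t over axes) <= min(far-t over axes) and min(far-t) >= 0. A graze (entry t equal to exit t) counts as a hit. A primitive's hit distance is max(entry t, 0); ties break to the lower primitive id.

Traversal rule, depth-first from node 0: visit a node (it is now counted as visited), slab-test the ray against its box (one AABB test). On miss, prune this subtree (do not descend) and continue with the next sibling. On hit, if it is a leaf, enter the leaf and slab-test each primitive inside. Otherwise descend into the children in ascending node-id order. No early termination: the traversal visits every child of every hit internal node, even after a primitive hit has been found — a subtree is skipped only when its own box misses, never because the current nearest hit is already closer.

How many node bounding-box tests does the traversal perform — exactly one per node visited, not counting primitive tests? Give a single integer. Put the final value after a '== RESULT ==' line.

Walk:
N0 x:[18,95/3] y:[6,47] z:[15,27] -> hit [18,27], descend [1, 6, 7, 11]
  N1 x:[79/3,95/3] y:[27,46] z:[76/3,27] -> hit [27,27], descend [4, 8, 13, 28]
    N4 x:[79/3,82/3] y:[36,39] z:[80/3,27] -> miss, prune
    N8 x:[79/3,82/3] y:[41,46] z:[26,27] -> miss, prune
    N13 x:[89/3,95/3] y:[27,38] z:[76/3,27] -> miss, prune
    N28 x:[88/3,94/3] y:[41,44] z:[26,27] -> miss, prune
  N6 x:[26,95/3] y:[6,47] z:[17,24] -> miss, prune
  N7 x:[18,77/3] y:[9,30] z:[64/3,79/3] -> hit [64/3,77/3], descend [5, 17, 27, 30]
    N5 x:[62/3,65/3] y:[9,16] z:[64/3,68/3] -> miss, prune
    N17 x:[18,56/3] y:[29,30] z:[23,25] -> miss, prune
    N27 x:[71/3,77/3] y:[19,25] z:[24,76/3] -> hit [24,25] leaf, test {P11@t=24}
    N30 x:[70/3,25] y:[12,15] z:[25,79/3] -> miss, prune
  N11 x:[56/3,24] y:[10,43] z:[15,59/3] -> hit [56/3,59/3], descend [9, 14, 15, 16]
    N9 x:[58/3,21] y:[38,43] z:[56/3,59/3] -> miss, prune
    N14 x:[59/3,65/3] y:[17,22] z:[46/3,47/3] -> miss, prune
    N15 x:[56/3,58/3] y:[10,12] z:[17,53/3] -> miss, prune
    N16 x:[23,24] y:[27,30] z:[15,50/3] -> miss, prune

Visited [0, 1, 4, 8, 13, 28, 6, 7, 5, 17, 27, 30, 11, 9, 14, 15, 16]. Tests: 17 box, 1 leaf. Nearest: P11.

== RESULT ==
17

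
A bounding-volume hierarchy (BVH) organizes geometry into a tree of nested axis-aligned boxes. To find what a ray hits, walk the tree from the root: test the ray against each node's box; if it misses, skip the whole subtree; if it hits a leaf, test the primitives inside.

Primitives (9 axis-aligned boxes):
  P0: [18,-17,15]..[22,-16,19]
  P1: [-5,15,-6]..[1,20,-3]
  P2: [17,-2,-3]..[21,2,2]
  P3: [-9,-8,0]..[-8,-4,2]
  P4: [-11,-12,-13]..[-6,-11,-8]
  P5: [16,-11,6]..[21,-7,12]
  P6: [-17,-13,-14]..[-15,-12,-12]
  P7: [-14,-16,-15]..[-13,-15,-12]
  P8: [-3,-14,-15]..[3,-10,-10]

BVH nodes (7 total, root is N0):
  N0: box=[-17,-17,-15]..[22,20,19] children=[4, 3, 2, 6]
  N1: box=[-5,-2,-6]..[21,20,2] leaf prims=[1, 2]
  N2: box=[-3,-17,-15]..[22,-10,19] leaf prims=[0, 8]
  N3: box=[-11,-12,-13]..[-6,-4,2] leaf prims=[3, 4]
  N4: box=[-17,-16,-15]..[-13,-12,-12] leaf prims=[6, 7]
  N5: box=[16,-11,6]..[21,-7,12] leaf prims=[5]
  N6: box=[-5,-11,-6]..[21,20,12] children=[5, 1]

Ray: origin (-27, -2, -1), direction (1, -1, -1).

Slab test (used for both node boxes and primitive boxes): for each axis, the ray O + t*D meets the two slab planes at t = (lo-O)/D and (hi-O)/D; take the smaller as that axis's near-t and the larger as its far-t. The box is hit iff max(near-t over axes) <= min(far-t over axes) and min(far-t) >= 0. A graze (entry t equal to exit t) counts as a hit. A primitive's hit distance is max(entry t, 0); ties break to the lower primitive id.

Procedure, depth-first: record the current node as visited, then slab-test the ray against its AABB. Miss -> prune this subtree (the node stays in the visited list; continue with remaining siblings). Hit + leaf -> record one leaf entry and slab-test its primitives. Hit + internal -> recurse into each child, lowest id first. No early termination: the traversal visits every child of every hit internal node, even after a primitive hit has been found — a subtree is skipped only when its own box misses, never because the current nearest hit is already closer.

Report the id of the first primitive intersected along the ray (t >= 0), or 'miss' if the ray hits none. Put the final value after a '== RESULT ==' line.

Trace the traversal:
N0 x:[10,49] y:[-22,15] z:[-20,14] -> hit [10,14], descend [2, 3, 4, 6]
  N2 x:[24,49] y:[8,15] z:[-20,14] -> miss, prune
  N3 x:[16,21] y:[2,10] z:[-3,12] -> miss, prune
  N4 x:[10,14] y:[10,14] z:[11,14] -> hit [11,14] leaf, test {P6@t=11, P7@t=13}
  N6 x:[22,48] y:[-22,9] z:[-13,5] -> miss, prune

Summary -> nodes [0, 2, 3, 4, 6]; box-tests=5; leaf-entries=1; first=P6

== RESULT ==
6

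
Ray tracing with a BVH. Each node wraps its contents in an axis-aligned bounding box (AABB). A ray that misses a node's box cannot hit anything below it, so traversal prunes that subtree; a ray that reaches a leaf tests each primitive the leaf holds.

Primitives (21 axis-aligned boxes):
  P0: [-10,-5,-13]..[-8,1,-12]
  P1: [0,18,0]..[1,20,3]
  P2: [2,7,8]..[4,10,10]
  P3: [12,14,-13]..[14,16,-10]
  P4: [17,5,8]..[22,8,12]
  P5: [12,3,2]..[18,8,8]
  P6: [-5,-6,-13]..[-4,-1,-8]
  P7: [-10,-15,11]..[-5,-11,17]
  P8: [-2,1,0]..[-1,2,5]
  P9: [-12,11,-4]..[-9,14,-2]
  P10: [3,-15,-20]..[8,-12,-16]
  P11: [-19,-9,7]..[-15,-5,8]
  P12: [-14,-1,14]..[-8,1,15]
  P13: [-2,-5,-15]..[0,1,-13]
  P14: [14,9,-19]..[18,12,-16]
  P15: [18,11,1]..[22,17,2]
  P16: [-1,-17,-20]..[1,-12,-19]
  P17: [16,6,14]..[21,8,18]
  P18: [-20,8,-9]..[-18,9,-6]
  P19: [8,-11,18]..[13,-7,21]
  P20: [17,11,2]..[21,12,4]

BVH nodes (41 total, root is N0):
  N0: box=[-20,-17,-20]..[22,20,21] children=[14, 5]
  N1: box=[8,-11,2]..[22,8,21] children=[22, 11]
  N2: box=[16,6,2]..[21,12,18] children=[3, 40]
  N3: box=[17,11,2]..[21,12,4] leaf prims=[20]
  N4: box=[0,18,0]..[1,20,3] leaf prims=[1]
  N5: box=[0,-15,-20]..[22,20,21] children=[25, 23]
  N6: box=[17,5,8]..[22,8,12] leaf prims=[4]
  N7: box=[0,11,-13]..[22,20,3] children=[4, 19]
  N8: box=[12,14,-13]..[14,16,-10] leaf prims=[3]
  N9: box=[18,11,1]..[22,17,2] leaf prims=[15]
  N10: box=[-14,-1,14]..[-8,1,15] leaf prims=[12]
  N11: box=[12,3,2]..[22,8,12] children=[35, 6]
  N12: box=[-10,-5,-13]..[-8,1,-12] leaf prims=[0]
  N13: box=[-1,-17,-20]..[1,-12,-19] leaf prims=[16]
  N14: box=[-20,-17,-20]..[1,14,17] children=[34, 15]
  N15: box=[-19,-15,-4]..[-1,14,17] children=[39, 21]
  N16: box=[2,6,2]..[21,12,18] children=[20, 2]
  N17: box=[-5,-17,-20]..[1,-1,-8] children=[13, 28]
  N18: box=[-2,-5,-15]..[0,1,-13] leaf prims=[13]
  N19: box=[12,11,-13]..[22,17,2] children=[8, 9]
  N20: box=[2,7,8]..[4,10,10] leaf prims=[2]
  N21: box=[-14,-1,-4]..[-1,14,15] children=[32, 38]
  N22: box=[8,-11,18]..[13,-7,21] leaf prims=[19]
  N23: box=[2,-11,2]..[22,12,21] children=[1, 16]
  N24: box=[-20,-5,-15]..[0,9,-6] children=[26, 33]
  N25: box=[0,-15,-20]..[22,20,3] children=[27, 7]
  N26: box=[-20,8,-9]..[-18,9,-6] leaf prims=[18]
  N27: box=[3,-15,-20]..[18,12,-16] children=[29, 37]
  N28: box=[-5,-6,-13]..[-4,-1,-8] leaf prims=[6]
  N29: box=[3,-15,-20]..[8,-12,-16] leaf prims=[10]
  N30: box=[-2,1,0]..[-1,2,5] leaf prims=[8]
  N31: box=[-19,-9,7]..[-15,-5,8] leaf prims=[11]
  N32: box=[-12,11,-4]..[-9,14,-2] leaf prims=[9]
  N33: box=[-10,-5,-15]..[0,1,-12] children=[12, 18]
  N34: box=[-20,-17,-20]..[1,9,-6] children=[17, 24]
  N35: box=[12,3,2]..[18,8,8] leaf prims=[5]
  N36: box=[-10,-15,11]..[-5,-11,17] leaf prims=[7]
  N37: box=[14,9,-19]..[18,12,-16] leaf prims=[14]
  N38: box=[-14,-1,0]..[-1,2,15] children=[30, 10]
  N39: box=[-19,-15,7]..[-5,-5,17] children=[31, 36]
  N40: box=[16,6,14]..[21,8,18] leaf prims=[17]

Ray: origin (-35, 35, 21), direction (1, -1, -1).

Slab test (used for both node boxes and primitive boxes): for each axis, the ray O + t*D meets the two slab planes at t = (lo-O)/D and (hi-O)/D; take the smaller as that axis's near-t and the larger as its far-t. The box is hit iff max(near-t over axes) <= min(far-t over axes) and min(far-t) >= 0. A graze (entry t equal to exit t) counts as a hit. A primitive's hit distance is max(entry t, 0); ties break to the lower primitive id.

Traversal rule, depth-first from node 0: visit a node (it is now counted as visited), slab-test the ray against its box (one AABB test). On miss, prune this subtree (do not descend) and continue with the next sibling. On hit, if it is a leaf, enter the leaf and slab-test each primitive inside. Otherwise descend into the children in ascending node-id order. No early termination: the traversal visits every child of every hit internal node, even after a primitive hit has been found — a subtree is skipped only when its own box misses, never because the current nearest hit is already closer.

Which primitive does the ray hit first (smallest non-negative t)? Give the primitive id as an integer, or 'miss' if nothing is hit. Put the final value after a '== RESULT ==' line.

Trace the traversal:
N0 x:[15,57] y:[15,52] z:[0,41] -> hit [15,41], descend [5, 14]
  N5 x:[35,57] y:[15,50] z:[0,41] -> hit [35,41], descend [23, 25]
    N23 x:[37,57] y:[23,46] z:[0,19] -> miss, prune
    N25 x:[35,57] y:[15,50] z:[18,41] -> hit [35,41], descend [7, 27]
      N7 x:[35,57] y:[15,24] z:[18,34] -> miss, prune
      N27 x:[38,53] y:[23,50] z:[37,41] -> hit [38,41], descend [29, 37]
        N29 x:[38,43] y:[47,50] z:[37,41] -> miss, prune
        N37 x:[49,53] y:[23,26] z:[37,40] -> miss, prune
  N14 x:[15,36] y:[21,52] z:[4,41] -> hit [21,36], descend [15, 34]
    N15 x:[16,34] y:[21,50] z:[4,25] -> hit [21,25], descend [21, 39]
      N21 x:[21,34] y:[21,36] z:[6,25] -> hit [21,25], descend [32, 38]
        N32 x:[23,26] y:[21,24] z:[23,25] -> hit [23,24] leaf, test {P9@t=23}
        N38 x:[21,34] y:[33,36] z:[6,21] -> miss, prune
      N39 x:[16,30] y:[40,50] z:[4,14] -> miss, prune
    N34 x:[15,36] y:[26,52] z:[27,41] -> hit [27,36], descend [17, 24]
      N17 x:[30,36] y:[36,52] z:[29,41] -> hit [36,36], descend [13, 28]
        N13 x:[34,36] y:[47,52] z:[40,41] -> miss, prune
        N28 x:[30,31] y:[36,41] z:[29,34] -> miss, prune
      N24 x:[15,35] y:[26,40] z:[27,36] -> hit [27,35], descend [26, 33]
        N26 x:[15,17] y:[26,27] z:[27,30] -> miss, prune
        N33 x:[25,35] y:[34,40] z:[33,36] -> hit [34,35], descend [12, 18]
          N12 x:[25,27] y:[34,40] z:[33,34] -> miss, prune
          N18 x:[33,35] y:[34,40] z:[34,36] -> hit [34,35] leaf, test {P13@t=34}

Summary -> nodes [0, 5, 23, 25, 7, 27, 29, 37, 14, 15, 21, 32, 38, 39, 34, 17, 13, 28, 24, 26, 33, 12, 18]; box-tests=23; leaf-entries=2; first=P9

== RESULT ==
9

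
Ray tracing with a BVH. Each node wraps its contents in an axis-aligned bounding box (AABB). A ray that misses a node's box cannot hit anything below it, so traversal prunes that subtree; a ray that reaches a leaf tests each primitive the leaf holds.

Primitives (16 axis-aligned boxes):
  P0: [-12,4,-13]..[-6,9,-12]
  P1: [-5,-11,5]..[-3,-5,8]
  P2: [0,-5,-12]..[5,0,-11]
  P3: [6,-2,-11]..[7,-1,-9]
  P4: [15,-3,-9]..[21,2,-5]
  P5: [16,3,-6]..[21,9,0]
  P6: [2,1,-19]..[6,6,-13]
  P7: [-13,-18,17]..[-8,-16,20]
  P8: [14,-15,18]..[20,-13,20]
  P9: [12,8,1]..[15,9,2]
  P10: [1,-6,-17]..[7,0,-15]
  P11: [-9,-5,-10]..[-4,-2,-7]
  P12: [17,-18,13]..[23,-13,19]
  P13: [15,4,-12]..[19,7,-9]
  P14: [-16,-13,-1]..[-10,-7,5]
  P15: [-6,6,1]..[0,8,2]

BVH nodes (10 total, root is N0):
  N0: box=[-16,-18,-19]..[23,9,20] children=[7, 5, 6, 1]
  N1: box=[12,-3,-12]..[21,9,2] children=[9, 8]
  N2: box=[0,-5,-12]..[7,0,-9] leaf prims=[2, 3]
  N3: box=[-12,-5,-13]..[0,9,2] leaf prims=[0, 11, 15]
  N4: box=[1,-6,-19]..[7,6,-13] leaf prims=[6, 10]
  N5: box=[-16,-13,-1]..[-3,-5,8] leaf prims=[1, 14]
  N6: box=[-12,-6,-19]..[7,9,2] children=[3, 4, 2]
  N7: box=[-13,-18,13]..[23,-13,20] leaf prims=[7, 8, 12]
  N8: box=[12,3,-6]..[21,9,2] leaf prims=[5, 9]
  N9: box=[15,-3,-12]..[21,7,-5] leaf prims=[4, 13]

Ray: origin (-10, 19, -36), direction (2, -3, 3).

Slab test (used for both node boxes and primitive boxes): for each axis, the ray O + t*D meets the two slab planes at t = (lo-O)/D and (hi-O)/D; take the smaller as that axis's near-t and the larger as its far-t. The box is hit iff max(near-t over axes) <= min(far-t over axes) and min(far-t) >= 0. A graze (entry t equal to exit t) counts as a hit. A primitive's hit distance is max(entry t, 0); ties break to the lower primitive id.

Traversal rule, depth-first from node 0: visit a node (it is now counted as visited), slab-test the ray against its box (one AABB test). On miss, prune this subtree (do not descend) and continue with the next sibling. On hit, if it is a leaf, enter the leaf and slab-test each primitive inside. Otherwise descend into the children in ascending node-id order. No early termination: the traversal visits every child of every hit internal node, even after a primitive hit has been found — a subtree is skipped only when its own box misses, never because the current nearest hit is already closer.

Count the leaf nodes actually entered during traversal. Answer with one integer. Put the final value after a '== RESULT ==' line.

Traverse from the root:
N0 x:[-3,33/2] y:[10/3,37/3] z:[17/3,56/3] -> hit [17/3,37/3], descend [1, 5, 6, 7]
  N1 x:[11,31/2] y:[10/3,22/3] z:[8,38/3] -> miss, prune
  N5 x:[-3,7/2] y:[8,32/3] z:[35/3,44/3] -> miss, prune
  N6 x:[-1,17/2] y:[10/3,25/3] z:[17/3,38/3] -> hit [17/3,25/3], descend [2, 3, 4]
    N2 x:[5,17/2] y:[19/3,8] z:[8,9] -> hit [8,8] leaf, test {P2(miss), P3(miss)}
    N3 x:[-1,5] y:[10/3,8] z:[23/3,38/3] -> miss, prune
    N4 x:[11/2,17/2] y:[13/3,25/3] z:[17/3,23/3] -> hit [17/3,23/3] leaf, test {P6@t=6, P10@t=19/3}
  N7 x:[-3/2,33/2] y:[32/3,37/3] z:[49/3,56/3] -> miss, prune

Visited [0, 1, 5, 6, 2, 3, 4, 7]. Tests: 8 box, 2 leaf. Nearest: P6.

== RESULT ==
2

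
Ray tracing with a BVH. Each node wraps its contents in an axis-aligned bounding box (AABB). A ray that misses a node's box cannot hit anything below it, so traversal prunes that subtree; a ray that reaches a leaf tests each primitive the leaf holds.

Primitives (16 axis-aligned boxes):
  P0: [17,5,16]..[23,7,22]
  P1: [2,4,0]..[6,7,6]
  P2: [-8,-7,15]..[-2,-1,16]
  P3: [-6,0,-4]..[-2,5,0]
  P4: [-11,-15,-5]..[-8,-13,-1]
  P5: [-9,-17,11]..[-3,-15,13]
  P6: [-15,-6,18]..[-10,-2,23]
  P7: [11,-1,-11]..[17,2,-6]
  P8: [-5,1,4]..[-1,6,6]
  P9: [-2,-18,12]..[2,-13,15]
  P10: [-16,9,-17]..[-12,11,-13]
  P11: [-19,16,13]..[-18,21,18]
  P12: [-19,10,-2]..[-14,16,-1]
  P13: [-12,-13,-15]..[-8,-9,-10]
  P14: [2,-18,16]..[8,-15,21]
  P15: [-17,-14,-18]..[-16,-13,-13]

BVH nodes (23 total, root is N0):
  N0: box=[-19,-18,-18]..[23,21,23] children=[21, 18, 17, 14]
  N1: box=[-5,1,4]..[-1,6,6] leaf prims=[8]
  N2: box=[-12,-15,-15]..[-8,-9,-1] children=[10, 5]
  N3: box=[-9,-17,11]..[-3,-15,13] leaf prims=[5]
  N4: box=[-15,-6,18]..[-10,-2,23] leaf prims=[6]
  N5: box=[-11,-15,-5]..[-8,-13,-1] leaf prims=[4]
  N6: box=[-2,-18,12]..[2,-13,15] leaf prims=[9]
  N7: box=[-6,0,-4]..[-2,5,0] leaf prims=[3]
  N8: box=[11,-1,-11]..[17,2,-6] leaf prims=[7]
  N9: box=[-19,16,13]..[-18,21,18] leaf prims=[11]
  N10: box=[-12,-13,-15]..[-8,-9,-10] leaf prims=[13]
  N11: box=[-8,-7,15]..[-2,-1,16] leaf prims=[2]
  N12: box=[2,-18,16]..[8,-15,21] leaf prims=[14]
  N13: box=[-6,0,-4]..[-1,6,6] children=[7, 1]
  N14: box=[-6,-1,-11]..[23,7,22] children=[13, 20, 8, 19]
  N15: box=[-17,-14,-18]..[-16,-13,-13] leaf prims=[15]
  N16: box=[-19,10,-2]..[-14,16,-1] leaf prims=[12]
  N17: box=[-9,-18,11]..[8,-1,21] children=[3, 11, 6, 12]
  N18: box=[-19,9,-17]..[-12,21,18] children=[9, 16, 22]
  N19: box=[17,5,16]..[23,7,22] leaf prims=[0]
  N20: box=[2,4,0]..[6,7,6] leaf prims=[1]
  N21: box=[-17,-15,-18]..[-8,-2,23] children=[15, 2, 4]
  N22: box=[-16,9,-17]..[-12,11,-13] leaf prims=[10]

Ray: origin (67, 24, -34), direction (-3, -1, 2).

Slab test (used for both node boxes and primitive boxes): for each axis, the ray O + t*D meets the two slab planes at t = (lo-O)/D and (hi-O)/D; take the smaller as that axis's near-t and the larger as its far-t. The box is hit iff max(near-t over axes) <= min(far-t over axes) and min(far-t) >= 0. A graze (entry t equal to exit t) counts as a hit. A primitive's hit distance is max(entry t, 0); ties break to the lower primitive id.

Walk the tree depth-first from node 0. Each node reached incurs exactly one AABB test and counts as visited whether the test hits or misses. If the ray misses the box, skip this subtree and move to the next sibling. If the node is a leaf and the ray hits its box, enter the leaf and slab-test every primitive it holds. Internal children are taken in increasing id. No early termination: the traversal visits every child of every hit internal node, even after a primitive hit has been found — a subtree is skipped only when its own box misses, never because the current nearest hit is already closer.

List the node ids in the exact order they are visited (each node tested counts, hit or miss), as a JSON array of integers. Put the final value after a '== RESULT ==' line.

Traverse from the root:
N0 x:[44/3,86/3] y:[3,42] z:[8,57/2] -> hit [44/3,57/2], descend [14, 17, 18, 21]
  N14 x:[44/3,73/3] y:[17,25] z:[23/2,28] -> hit [17,73/3], descend [8, 13, 19, 20]
    N8 x:[50/3,56/3] y:[22,25] z:[23/2,14] -> miss, prune
    N13 x:[68/3,73/3] y:[18,24] z:[15,20] -> miss, prune
    N19 x:[44/3,50/3] y:[17,19] z:[25,28] -> miss, prune
    N20 x:[61/3,65/3] y:[17,20] z:[17,20] -> miss, prune
  N17 x:[59/3,76/3] y:[25,42] z:[45/2,55/2] -> hit [25,76/3], descend [3, 6, 11, 12]
    N3 x:[70/3,76/3] y:[39,41] z:[45/2,47/2] -> miss, prune
    N6 x:[65/3,23] y:[37,42] z:[23,49/2] -> miss, prune
    N11 x:[23,25] y:[25,31] z:[49/2,25] -> hit [25,25] leaf, test {P2@t=25}
    N12 x:[59/3,65/3] y:[39,42] z:[25,55/2] -> miss, prune
  N18 x:[79/3,86/3] y:[3,15] z:[17/2,26] -> miss, prune
  N21 x:[25,28] y:[26,39] z:[8,57/2] -> hit [26,28], descend [2, 4, 15]
    N2 x:[25,79/3] y:[33,39] z:[19/2,33/2] -> miss, prune
    N4 x:[77/3,82/3] y:[26,30] z:[26,57/2] -> hit [26,82/3] leaf, test {P6@t=26}
    N15 x:[83/3,28] y:[37,38] z:[8,21/2] -> miss, prune

Summary -> nodes [0, 14, 8, 13, 19, 20, 17, 3, 6, 11, 12, 18, 21, 2, 4, 15]; box-tests=16; leaf-entries=2; first=P2

== RESULT ==
[0, 14, 8, 13, 19, 20, 17, 3, 6, 11, 12, 18, 21, 2, 4, 15]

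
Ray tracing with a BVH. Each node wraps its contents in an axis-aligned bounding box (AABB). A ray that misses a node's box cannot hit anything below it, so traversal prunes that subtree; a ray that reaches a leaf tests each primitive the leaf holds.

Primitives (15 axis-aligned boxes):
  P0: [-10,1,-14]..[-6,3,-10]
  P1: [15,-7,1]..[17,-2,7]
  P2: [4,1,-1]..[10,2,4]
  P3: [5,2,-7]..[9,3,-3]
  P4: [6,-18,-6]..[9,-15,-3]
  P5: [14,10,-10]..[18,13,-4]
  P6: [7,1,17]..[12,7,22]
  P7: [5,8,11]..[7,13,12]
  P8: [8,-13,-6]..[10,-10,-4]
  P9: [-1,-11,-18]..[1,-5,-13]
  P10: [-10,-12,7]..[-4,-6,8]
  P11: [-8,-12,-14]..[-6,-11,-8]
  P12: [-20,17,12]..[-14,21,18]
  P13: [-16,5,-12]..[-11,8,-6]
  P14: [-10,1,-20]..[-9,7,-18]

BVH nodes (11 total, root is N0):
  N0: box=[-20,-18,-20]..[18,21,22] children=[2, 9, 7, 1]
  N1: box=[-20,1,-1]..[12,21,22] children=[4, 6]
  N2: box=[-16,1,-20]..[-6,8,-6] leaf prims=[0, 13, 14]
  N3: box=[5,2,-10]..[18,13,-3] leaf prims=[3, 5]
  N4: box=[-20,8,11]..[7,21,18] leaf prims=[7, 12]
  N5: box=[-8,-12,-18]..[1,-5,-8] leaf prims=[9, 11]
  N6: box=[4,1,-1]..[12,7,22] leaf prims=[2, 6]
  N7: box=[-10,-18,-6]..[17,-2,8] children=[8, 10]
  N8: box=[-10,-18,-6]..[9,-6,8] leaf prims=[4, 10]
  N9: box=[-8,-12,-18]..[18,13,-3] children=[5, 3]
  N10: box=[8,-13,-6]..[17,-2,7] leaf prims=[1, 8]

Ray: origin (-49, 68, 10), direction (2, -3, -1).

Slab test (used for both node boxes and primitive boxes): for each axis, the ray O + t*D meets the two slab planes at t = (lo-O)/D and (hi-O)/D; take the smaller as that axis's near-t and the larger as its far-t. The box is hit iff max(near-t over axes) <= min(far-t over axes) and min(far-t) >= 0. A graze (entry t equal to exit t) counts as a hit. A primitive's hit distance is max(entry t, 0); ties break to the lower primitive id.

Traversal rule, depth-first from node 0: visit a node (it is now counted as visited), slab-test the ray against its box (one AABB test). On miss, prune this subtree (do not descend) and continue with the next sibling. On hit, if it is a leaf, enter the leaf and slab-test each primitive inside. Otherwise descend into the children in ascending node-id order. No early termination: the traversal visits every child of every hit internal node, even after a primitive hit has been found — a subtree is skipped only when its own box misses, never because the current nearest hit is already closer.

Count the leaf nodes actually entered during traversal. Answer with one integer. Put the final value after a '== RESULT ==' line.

Traverse from the root:
N0 x:[29/2,67/2] y:[47/3,86/3] z:[-12,30] -> hit [47/3,86/3], descend [1, 2, 7, 9]
  N1 x:[29/2,61/2] y:[47/3,67/3] z:[-12,11] -> miss, prune
  N2 x:[33/2,43/2] y:[20,67/3] z:[16,30] -> hit [20,43/2] leaf, test {P0(miss), P13(miss), P14(miss)}
  N7 x:[39/2,33] y:[70/3,86/3] z:[2,16] -> miss, prune
  N9 x:[41/2,67/2] y:[55/3,80/3] z:[13,28] -> hit [41/2,80/3], descend [3, 5]
    N3 x:[27,67/2] y:[55/3,22] z:[13,20] -> miss, prune
    N5 x:[41/2,25] y:[73/3,80/3] z:[18,28] -> hit [73/3,25] leaf, test {P9@t=73/3, P11(miss)}

order=[0, 1, 2, 7, 9, 3, 5]  |boxes|=7  |leaves|=2  hit=P9

== RESULT ==
2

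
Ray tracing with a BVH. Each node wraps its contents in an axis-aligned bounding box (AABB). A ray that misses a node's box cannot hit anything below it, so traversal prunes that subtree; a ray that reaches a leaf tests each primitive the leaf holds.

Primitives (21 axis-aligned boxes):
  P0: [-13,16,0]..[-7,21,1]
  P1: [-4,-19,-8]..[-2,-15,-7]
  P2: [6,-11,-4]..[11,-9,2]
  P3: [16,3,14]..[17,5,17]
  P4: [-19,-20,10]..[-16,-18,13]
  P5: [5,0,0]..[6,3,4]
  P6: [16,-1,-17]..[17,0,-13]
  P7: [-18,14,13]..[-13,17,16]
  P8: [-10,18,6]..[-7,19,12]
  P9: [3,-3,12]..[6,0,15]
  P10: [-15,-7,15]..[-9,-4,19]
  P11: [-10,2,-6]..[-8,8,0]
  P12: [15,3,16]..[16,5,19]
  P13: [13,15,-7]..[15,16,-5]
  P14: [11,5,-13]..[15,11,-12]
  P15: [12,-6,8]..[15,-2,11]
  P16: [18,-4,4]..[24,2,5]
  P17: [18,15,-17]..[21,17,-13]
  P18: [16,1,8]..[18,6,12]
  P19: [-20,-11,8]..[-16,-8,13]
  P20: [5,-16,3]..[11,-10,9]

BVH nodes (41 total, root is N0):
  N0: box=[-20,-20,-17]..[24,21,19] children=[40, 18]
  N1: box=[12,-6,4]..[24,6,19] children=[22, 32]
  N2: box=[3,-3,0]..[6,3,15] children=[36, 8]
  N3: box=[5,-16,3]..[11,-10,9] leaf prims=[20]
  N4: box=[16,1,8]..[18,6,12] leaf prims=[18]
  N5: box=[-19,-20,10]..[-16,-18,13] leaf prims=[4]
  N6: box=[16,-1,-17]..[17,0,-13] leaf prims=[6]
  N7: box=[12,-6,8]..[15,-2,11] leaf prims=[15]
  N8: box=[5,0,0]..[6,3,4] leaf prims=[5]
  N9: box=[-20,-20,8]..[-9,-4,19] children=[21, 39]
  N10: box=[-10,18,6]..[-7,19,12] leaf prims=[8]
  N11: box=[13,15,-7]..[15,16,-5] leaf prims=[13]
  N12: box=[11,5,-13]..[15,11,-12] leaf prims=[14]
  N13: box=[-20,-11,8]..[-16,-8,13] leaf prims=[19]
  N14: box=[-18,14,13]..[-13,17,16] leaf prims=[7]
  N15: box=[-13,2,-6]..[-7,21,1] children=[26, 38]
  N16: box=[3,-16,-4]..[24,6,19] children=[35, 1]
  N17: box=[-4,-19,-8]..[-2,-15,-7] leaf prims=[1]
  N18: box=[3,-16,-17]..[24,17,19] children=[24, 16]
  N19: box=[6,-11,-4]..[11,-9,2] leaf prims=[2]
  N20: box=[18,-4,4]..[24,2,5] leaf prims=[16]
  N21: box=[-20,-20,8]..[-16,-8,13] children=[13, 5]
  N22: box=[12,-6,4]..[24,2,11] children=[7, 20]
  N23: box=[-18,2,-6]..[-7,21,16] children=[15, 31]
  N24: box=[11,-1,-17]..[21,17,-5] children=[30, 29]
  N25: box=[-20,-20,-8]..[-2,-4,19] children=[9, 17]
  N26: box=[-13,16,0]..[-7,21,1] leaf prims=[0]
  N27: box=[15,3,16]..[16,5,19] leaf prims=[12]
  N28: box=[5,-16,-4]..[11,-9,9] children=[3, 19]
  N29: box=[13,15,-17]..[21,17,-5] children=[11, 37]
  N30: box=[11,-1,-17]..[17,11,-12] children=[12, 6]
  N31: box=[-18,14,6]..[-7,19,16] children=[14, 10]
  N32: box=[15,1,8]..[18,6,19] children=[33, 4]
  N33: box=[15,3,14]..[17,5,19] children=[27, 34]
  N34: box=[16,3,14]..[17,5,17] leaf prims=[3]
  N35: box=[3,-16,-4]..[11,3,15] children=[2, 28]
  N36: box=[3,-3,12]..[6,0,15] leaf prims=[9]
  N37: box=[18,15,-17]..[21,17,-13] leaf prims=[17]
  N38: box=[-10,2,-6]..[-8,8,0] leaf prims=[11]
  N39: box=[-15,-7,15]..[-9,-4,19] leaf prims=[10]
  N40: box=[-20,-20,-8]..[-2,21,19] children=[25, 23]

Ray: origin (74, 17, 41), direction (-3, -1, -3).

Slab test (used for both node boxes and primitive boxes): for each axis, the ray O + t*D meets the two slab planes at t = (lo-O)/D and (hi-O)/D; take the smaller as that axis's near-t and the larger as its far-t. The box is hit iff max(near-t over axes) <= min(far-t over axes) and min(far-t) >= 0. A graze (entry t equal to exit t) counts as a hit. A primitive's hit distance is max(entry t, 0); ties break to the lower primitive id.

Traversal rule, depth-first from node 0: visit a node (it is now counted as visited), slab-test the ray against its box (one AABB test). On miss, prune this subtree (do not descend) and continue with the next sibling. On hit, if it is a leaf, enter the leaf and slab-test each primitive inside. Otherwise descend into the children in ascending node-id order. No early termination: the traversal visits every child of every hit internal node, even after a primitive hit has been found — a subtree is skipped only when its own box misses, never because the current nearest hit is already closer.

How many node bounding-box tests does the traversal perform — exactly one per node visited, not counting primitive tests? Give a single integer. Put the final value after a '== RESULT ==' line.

Traverse from the root:
N0 x:[50/3,94/3] y:[-4,37] z:[22/3,58/3] -> hit [50/3,58/3], descend [18, 40]
  N18 x:[50/3,71/3] y:[0,33] z:[22/3,58/3] -> hit [50/3,58/3], descend [16, 24]
    N16 x:[50/3,71/3] y:[11,33] z:[22/3,15] -> miss, prune
    N24 x:[53/3,21] y:[0,18] z:[46/3,58/3] -> hit [53/3,18], descend [29, 30]
      N29 x:[53/3,61/3] y:[0,2] z:[46/3,58/3] -> miss, prune
      N30 x:[19,21] y:[6,18] z:[53/3,58/3] -> miss, prune
  N40 x:[76/3,94/3] y:[-4,37] z:[22/3,49/3] -> miss, prune

Visited [0, 18, 16, 24, 29, 30, 40]. Tests: 7 box, 0 leaf. Nearest: miss.

== RESULT ==
7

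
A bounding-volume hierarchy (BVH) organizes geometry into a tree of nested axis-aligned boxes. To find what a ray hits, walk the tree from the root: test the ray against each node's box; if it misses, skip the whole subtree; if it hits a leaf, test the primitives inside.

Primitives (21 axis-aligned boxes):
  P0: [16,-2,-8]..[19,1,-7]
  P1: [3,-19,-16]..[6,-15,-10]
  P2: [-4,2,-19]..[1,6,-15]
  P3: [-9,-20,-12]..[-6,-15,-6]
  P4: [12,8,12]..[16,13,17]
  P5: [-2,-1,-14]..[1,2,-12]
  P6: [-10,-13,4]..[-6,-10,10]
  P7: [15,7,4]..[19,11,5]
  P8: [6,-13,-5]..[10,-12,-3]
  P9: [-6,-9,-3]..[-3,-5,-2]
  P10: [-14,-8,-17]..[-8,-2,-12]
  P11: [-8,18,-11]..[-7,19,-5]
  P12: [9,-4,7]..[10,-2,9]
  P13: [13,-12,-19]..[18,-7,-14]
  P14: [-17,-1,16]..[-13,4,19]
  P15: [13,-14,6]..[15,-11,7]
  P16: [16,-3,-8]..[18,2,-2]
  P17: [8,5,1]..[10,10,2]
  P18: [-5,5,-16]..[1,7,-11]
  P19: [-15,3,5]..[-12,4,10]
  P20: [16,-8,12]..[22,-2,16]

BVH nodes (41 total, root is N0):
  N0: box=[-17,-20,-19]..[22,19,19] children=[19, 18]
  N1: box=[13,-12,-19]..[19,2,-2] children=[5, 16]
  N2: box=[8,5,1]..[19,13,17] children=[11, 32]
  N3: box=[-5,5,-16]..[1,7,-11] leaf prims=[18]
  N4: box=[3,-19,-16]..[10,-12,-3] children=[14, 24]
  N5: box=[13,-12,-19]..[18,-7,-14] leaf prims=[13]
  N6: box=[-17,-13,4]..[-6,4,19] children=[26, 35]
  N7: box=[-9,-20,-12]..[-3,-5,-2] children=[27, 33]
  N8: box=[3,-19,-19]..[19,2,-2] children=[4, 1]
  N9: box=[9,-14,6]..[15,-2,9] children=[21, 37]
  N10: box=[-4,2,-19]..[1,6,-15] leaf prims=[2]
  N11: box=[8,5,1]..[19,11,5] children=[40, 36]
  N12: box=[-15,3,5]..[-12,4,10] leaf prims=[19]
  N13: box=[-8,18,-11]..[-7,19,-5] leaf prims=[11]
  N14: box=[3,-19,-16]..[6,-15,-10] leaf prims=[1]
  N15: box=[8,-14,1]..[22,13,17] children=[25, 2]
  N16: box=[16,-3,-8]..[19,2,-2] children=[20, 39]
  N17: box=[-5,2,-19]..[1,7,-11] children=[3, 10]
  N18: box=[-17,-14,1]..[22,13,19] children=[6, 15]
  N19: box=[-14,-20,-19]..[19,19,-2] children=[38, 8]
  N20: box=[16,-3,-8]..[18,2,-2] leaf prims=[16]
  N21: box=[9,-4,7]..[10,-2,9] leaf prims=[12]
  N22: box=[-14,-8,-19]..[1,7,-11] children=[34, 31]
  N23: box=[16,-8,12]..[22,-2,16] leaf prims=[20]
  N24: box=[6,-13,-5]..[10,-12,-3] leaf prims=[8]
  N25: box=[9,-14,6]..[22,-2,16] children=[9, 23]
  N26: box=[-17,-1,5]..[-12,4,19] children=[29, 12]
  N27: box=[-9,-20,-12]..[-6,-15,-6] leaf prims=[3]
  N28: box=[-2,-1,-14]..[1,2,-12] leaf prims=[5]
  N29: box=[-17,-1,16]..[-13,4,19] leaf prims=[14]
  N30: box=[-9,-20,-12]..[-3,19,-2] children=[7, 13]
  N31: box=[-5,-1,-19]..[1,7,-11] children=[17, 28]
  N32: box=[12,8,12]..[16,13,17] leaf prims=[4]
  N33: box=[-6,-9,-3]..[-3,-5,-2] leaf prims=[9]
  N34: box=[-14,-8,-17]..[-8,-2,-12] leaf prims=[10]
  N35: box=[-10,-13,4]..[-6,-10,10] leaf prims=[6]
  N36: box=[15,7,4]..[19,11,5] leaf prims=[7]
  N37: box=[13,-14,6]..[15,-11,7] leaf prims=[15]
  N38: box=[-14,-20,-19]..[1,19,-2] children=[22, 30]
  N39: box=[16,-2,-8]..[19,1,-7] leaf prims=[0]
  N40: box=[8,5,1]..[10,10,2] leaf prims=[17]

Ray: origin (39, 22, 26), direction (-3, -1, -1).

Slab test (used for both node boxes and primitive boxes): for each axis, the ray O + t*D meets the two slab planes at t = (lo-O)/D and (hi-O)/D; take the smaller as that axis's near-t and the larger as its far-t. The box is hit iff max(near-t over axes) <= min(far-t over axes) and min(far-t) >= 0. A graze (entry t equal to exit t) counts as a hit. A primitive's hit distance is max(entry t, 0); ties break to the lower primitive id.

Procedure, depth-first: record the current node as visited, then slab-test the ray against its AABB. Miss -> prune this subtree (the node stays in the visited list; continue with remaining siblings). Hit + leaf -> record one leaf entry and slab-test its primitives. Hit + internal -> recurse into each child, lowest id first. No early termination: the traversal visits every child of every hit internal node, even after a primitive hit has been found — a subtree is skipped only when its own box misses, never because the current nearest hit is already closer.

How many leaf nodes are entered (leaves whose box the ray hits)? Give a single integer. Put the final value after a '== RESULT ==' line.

Walk:
N0 x:[17/3,56/3] y:[3,42] z:[7,45] -> hit [7,56/3], descend [18, 19]
  N18 x:[17/3,56/3] y:[9,36] z:[7,25] -> hit [9,56/3], descend [6, 15]
    N6 x:[15,56/3] y:[18,35] z:[7,22] -> hit [18,56/3], descend [26, 35]
      N26 x:[17,56/3] y:[18,23] z:[7,21] -> hit [18,56/3], descend [12, 29]
        N12 x:[17,18] y:[18,19] z:[16,21] -> hit [18,18] leaf, test {P19@t=18}
        N29 x:[52/3,56/3] y:[18,23] z:[7,10] -> miss, prune
      N35 x:[15,49/3] y:[32,35] z:[16,22] -> miss, prune
    N15 x:[17/3,31/3] y:[9,36] z:[9,25] -> hit [9,31/3], descend [2, 25]
      N2 x:[20/3,31/3] y:[9,17] z:[9,25] -> hit [9,31/3], descend [11, 32]
        N11 x:[20/3,31/3] y:[11,17] z:[21,25] -> miss, prune
        N32 x:[23/3,9] y:[9,14] z:[9,14] -> hit [9,9] leaf, test {P4@t=9}
      N25 x:[17/3,10] y:[24,36] z:[10,20] -> miss, prune
  N19 x:[20/3,53/3] y:[3,42] z:[28,45] -> miss, prune

Visited [0, 18, 6, 26, 12, 29, 35, 15, 2, 11, 32, 25, 19]. Tests: 13 box, 2 leaf. Nearest: P4.

== RESULT ==
2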